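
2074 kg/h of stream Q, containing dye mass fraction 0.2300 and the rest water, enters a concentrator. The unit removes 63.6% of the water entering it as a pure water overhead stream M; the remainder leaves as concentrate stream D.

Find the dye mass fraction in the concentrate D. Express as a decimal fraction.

0.4507

dye is not removed: 2074×0.230 = 477.02 kg/h of dye enters D.
water entering = 2074×0.770 = 1597 kg/h; overhead removed = 0.636×1597 = 1015.7 kg/h.
Concentrate = 2074 − 1015.7 = 1058.3 kg/h.
Mass fraction = 477.02/1058.3 = 0.4507.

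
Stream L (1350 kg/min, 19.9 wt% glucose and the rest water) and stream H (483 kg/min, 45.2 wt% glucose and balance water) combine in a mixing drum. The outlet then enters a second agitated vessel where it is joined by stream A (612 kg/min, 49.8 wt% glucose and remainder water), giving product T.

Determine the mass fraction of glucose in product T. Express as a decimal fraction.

0.324

Overall, product flow = 2445 kg/min.
glucose in = 1350×0.199 + 483×0.452 + 612×0.498 = 791.74 kg/min.
glucose fraction in T = 0.324.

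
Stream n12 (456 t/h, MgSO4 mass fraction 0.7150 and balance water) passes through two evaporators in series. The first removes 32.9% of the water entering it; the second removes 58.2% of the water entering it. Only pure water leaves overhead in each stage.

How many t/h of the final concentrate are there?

362.5 t/h

water in feed = 456×0.285 = 129.96 t/h.
After stage 1: water left = (1−0.329)×129.96 = 87.203; stream total = 413.24 t/h.
After stage 2: water left = (1−0.582)×87.203 = 36.451; final concentrate = 362.49 t/h.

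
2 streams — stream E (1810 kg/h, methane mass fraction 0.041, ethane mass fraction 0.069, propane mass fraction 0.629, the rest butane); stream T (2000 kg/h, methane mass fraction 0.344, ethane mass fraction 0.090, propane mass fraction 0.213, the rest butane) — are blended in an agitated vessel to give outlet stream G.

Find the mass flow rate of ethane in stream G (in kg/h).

ethane out = ethane in = 1810×0.069 + 2000×0.090 = 304.89 kg/h.

304.9 kg/h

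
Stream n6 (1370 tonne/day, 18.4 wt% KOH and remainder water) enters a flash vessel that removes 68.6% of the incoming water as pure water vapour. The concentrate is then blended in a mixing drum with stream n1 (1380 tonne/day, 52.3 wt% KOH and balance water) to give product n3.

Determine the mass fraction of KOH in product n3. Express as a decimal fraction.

Vapour removed = 0.686×0.816×1370 = 766.89 tonne/day; concentrate = 603.11 tonne/day.
KOH reaching the mixer = 252.08 (from concentrate) + 1380×0.523 = 973.82 tonne/day.
Product flow = 603.11 + 1380 = 1983.1 tonne/day; KOH fraction = 0.4911.

0.4911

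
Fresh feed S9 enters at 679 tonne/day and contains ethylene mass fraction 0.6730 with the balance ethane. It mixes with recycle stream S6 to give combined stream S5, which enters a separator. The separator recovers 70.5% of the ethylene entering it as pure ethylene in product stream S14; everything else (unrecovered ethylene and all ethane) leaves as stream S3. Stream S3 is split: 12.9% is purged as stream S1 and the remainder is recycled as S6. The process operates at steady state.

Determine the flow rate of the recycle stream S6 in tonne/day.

1657 tonne/day

ethane enters only via S9 and leaves only via the purge: 679×0.327 = 0.129×(ethane in S3), and the separator passes all ethane, so ethane in S5 = ethane in S3 = 1721.2 tonne/day.
ethylene in S5: m_A = 679×0.673 + (1−0.129)·(1−0.705)·m_A, so m_A = 456.97/0.7431 = 614.98 tonne/day.
S3 = (1−0.705)×614.98 + 1721.2 = 1902.6 tonne/day.
Recycle S6 = (1−0.129)×1902.6 = 1657.2 tonne/day.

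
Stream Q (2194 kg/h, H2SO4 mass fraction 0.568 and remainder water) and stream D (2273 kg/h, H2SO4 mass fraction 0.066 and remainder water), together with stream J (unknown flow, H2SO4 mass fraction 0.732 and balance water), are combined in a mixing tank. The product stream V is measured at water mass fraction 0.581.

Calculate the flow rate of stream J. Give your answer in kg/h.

Let J be the unknown flow. Total out = 4467 + J.
water balance: 3070.8 + 0.268·J = 0.581·(4467 + J)
(0.268 − 0.581)·J = 0.581×4467 − 3070.8 = -475.46
J = -475.46 / -0.313 = 1519.1 kg/h

1519 kg/h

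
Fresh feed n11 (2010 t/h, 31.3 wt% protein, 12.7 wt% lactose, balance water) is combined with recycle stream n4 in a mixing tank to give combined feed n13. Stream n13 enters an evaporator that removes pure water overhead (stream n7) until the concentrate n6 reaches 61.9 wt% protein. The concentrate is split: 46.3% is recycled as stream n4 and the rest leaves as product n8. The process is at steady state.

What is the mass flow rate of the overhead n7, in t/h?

Overall protein balance (none leaves overhead): protein in fresh feed = protein in product, i.e. 2010×0.313 = (1−0.463)·n6·0.619.
n6 = 629.13/(0.619×0.537) = 1892.7 t/h.
Recycle n4 = 0.463×1892.7 = 876.31 t/h.
Combined feed n13 = 2010 + 876.31 = 2886.3 t/h.
Overhead n7 = n13 − n6 = 2886.3 − 1892.7 = 993.63 t/h.

993.6 t/h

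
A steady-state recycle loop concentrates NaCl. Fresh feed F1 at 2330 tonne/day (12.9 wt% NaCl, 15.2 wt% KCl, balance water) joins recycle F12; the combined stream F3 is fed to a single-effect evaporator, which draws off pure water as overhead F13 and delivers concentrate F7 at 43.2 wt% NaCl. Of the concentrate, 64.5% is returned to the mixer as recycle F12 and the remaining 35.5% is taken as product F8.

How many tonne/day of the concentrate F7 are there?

1960 tonne/day

Overall NaCl balance (none leaves overhead): NaCl in fresh feed = NaCl in product, i.e. 2330×0.129 = (1−0.645)·F7·0.432.
F7 = 300.57/(0.432×0.355) = 1959.9 tonne/day.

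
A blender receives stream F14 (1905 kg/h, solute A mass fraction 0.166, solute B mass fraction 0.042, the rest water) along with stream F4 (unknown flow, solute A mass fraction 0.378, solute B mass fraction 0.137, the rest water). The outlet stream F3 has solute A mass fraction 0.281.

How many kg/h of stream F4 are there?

2259 kg/h

Let F4 be the unknown flow. Total out = 1905 + F4.
solute A balance: 316.23 + 0.378·F4 = 0.281·(1905 + F4)
(0.378 − 0.281)·F4 = 0.281×1905 − 316.23 = 219.08
F4 = 219.08 / 0.097 = 2258.5 kg/h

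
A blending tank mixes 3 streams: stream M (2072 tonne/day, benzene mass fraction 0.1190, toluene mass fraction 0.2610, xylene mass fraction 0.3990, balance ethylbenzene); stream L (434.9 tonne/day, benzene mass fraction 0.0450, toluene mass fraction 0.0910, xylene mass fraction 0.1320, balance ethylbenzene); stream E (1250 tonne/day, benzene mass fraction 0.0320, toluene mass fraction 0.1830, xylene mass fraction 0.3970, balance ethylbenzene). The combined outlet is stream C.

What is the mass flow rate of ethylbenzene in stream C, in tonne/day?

ethylbenzene out = ethylbenzene in = 2072×0.221 + 434.9×0.732 + 1250×0.388 = 1261.3 tonne/day.

1261 tonne/day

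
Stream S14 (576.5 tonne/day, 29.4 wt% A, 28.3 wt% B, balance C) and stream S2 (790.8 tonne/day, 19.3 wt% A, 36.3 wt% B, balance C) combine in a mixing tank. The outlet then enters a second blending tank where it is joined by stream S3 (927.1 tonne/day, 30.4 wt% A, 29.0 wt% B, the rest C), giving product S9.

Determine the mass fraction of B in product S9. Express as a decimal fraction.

Overall, product flow = 2294.4 tonne/day.
B in = 576.5×0.283 + 790.8×0.363 + 927.1×0.290 = 719.07 tonne/day.
B fraction in S9 = 0.313.

0.313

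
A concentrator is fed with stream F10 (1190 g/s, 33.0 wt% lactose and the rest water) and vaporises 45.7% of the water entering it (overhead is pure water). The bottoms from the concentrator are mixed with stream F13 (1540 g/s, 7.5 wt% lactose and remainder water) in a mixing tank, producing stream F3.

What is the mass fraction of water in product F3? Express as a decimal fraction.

Vapour removed = 0.457×0.670×1190 = 364.37 g/s; concentrate = 825.63 g/s.
water reaching the mixer = 432.93 (from concentrate) + 1540×0.925 = 1857.4 g/s.
Product flow = 825.63 + 1540 = 2365.6 g/s; water fraction = 0.785.

0.785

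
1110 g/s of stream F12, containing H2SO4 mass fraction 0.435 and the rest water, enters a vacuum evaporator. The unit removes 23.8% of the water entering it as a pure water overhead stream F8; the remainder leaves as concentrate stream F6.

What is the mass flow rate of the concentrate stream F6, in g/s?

960.7 g/s

water entering = 1110×0.565 = 627.15 g/s; overhead removed = 0.238×627.15 = 149.26 g/s.
Concentrate = 1110 − 149.26 = 960.74 g/s.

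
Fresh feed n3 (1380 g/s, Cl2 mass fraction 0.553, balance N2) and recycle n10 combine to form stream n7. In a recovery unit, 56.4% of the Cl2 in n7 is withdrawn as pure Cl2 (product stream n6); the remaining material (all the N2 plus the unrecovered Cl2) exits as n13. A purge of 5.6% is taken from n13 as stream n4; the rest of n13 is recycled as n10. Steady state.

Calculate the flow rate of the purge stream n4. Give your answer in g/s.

648.5 g/s

N2 enters only via n3 and leaves only via the purge: 1380×0.447 = 0.056×(N2 in n13), and the recovery unit passes all N2, so N2 in n7 = N2 in n13 = 11015 g/s.
Cl2 in n7: m_A = 1380×0.553 + (1−0.056)·(1−0.564)·m_A, so m_A = 763.14/0.5884 = 1296.9 g/s.
n13 = (1−0.564)×1296.9 + 11015 = 11581 g/s.
Purge n4 = 0.056×11581 = 648.53 g/s.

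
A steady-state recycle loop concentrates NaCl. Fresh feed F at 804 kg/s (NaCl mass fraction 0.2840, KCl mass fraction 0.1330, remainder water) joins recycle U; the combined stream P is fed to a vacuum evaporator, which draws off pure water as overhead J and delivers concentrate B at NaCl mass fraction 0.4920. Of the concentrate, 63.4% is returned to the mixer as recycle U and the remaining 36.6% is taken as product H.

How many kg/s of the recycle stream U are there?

Overall NaCl balance (none leaves overhead): NaCl in fresh feed = NaCl in product, i.e. 804×0.284 = (1−0.634)·B·0.492.
B = 228.34/(0.492×0.366) = 1268 kg/s.
Recycle U = 0.634×1268 = 803.93 kg/s.

803.9 kg/s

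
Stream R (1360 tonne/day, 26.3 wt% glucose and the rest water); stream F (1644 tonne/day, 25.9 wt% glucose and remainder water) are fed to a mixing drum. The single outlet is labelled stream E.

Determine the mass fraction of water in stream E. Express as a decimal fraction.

0.739

Total flow out = 1360 + 1644 = 3004 tonne/day.
water in = 1360×0.737 + 1644×0.741 = 2220.5 tonne/day.
water mass fraction in E = 2220.5/3004 = 0.739.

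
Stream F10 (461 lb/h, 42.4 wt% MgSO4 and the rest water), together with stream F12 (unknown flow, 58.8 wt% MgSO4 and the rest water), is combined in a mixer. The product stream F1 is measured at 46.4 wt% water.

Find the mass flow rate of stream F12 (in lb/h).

Let F12 be the unknown flow. Total out = 461 + F12.
water balance: 265.54 + 0.412·F12 = 0.464·(461 + F12)
(0.412 − 0.464)·F12 = 0.464×461 − 265.54 = -51.632
F12 = -51.632 / -0.052 = 992.92 lb/h

992.9 lb/h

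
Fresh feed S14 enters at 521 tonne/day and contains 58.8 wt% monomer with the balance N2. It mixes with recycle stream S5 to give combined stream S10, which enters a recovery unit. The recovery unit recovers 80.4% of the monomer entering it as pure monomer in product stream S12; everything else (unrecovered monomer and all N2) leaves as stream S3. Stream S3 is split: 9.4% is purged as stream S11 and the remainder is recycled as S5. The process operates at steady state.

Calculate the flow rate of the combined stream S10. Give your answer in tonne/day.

2656 tonne/day

N2 enters only via S14 and leaves only via the purge: 521×0.412 = 0.094×(N2 in S3), and the recovery unit passes all N2, so N2 in S10 = N2 in S3 = 2283.5 tonne/day.
monomer in S10: m_A = 521×0.588 + (1−0.094)·(1−0.804)·m_A, so m_A = 306.35/0.8224 = 372.49 tonne/day.
S10 = 372.49 + 2283.5 = 2656 tonne/day.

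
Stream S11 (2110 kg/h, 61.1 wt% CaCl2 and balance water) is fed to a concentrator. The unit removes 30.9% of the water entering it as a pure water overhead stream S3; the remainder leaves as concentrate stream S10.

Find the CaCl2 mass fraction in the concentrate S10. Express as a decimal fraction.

CaCl2 is not removed: 2110×0.611 = 1289.2 kg/h of CaCl2 enters S10.
water entering = 2110×0.389 = 820.79 kg/h; overhead removed = 0.309×820.79 = 253.62 kg/h.
Concentrate = 2110 − 253.62 = 1856.4 kg/h.
Mass fraction = 1289.2/1856.4 = 0.694.

0.694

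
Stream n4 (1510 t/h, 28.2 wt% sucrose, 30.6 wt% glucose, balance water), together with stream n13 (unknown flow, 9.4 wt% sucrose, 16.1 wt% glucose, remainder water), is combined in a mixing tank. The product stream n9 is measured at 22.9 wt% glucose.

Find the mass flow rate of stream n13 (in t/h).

1710 t/h

Let n13 be the unknown flow. Total out = 1510 + n13.
glucose balance: 462.06 + 0.161·n13 = 0.229·(1510 + n13)
(0.161 − 0.229)·n13 = 0.229×1510 − 462.06 = -116.27
n13 = -116.27 / -0.068 = 1709.9 t/h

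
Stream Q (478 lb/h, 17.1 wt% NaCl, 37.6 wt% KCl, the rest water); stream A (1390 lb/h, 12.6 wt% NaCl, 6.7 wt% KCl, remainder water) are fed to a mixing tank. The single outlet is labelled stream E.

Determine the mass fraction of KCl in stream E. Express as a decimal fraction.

0.146

Total flow out = 478 + 1390 = 1868 lb/h.
KCl in = 478×0.376 + 1390×0.067 = 272.86 lb/h.
KCl mass fraction in E = 272.86/1868 = 0.146.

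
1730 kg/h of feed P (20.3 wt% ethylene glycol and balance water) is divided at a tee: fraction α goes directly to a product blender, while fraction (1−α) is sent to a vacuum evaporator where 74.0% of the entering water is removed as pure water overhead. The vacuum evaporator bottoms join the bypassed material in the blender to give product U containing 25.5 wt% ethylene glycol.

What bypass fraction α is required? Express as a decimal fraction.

0.654

All 1730×0.203 = 351.19 kg/h of ethylene glycol reaches U, so U = 351.19/0.255 = 1377.2 kg/h and vapour = 352.78 kg/h.
The evaporator receives (1−α)·1730 of feed at 0.797 water and removes 0.740 of that water:
0.740×0.797×(1−α)×1730 = 352.78
(1−α) = 352.78/1020.3 = 0.3458;  α = 0.6542.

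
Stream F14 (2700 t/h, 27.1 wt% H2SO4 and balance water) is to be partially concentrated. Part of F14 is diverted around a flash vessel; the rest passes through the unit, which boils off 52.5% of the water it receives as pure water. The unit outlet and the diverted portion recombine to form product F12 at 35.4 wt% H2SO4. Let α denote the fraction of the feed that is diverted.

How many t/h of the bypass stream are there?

1046 t/h

All 2700×0.271 = 731.7 t/h of H2SO4 reaches F12, so F12 = 731.7/0.354 = 2066.9 t/h and vapour = 633.05 t/h.
The evaporator receives (1−α)·2700 of feed at 0.729 water and removes 0.525 of that water:
0.525×0.729×(1−α)×2700 = 633.05
(1−α) = 633.05/1033.4 = 0.6126;  α = 0.3874.
Bypass flow = 0.3874×2700 = 1045.9 t/h.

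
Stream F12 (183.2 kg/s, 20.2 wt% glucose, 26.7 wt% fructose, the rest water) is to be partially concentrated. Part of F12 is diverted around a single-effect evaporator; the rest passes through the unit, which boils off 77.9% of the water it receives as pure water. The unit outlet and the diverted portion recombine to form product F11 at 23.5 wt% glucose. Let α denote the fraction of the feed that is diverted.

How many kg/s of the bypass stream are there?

121 kg/s

All 183.2×0.202 = 37.006 kg/s of glucose reaches F11, so F11 = 37.006/0.235 = 157.47 kg/s and vapour = 25.726 kg/s.
The evaporator receives (1−α)·183.2 of feed at 0.531 water and removes 0.779 of that water:
0.779×0.531×(1−α)×183.2 = 25.726
(1−α) = 25.726/75.78 = 0.3395;  α = 0.6605.
Bypass flow = 0.6605×183.2 = 121.01 kg/s.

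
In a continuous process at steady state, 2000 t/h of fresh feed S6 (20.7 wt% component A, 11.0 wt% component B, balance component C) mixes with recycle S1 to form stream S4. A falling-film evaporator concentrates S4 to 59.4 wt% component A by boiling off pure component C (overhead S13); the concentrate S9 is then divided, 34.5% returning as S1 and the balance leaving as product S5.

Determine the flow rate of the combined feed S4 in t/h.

Overall component A balance (none leaves overhead): component A in fresh feed = component A in product, i.e. 2000×0.207 = (1−0.345)·S9·0.594.
S9 = 414/(0.594×0.655) = 1064.1 t/h.
Recycle S1 = 0.345×1064.1 = 367.11 t/h.
Combined feed S4 = 2000 + 367.11 = 2367.1 t/h.

2367 t/h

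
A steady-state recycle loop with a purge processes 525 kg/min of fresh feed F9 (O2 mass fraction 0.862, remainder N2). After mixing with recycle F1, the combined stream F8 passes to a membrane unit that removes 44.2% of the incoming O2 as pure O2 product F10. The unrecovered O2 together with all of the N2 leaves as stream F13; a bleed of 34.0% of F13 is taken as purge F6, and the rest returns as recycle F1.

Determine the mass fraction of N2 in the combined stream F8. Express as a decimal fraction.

0.229

N2 enters only via F9 and leaves only via the purge: 525×0.138 = 0.340×(N2 in F13), and the membrane unit passes all N2, so N2 in F8 = N2 in F13 = 213.09 kg/min.
O2 in F8: m_A = 525×0.862 + (1−0.340)·(1−0.442)·m_A, so m_A = 452.55/0.6317 = 716.38 kg/min.
F8 = 716.38 + 213.09 = 929.47 kg/min.
N2 fraction in F8 = 213.09/929.47 = 0.229.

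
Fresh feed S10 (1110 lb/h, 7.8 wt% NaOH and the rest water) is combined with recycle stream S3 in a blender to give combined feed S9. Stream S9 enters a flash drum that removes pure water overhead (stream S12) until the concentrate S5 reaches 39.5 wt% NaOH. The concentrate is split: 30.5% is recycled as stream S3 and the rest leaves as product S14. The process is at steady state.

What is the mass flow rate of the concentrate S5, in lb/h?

Overall NaOH balance (none leaves overhead): NaOH in fresh feed = NaOH in product, i.e. 1110×0.078 = (1−0.305)·S5·0.395.
S5 = 86.58/(0.395×0.695) = 315.38 lb/h.

315.4 lb/h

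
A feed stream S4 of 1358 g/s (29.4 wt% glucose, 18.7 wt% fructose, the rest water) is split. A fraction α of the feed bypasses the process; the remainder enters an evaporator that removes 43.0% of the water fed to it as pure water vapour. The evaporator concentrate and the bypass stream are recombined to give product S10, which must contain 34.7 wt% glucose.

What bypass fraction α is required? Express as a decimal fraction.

All 1358×0.294 = 399.25 g/s of glucose reaches S10, so S10 = 399.25/0.347 = 1150.6 g/s and vapour = 207.42 g/s.
The evaporator receives (1−α)·1358 of feed at 0.519 water and removes 0.430 of that water:
0.430×0.519×(1−α)×1358 = 207.42
(1−α) = 207.42/303.06 = 0.6844;  α = 0.3156.

0.316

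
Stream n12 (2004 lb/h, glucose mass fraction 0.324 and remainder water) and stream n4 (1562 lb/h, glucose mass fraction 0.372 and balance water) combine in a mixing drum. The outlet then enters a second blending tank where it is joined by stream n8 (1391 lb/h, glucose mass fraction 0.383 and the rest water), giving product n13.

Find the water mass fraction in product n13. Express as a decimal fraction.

0.644

Overall, product flow = 4957 lb/h.
water in = 2004×0.676 + 1562×0.628 + 1391×0.617 = 3193.9 lb/h.
water fraction in n13 = 0.644.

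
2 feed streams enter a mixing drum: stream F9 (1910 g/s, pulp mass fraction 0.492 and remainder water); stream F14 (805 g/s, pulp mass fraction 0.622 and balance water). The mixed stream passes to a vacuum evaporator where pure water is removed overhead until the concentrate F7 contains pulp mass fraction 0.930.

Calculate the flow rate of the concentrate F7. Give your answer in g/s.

pulp entering = 1910×0.492 + 805×0.622 = 1440.4 g/s.
All pulp reports to F7, so F7 = 1440.4/0.930 = 1548.8 g/s.

1549 g/s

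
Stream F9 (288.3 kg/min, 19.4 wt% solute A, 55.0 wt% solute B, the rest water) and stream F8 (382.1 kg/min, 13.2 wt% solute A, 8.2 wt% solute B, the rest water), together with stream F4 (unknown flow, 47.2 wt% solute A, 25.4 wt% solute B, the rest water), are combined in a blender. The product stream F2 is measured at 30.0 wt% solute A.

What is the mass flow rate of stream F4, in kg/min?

550.9 kg/min

Let F4 be the unknown flow. Total out = 670.4 + F4.
solute A balance: 106.37 + 0.472·F4 = 0.300·(670.4 + F4)
(0.472 − 0.300)·F4 = 0.300×670.4 − 106.37 = 94.753
F4 = 94.753 / 0.172 = 550.89 kg/min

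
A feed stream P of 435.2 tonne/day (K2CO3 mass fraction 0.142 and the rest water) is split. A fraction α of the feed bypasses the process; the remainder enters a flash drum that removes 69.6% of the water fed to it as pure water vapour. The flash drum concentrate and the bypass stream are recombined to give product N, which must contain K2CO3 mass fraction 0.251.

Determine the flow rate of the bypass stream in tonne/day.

All 435.2×0.142 = 61.798 tonne/day of K2CO3 reaches N, so N = 61.798/0.251 = 246.21 tonne/day and vapour = 188.99 tonne/day.
The evaporator receives (1−α)·435.2 of feed at 0.858 water and removes 0.696 of that water:
0.696×0.858×(1−α)×435.2 = 188.99
(1−α) = 188.99/259.89 = 0.7272;  α = 0.2728.
Bypass flow = 0.2728×435.2 = 118.72 tonne/day.

118.7 tonne/day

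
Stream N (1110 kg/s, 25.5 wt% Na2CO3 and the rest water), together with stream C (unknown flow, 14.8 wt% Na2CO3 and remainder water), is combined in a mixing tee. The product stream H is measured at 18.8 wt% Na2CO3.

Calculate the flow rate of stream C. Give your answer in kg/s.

Let C be the unknown flow. Total out = 1110 + C.
Na2CO3 balance: 283.05 + 0.148·C = 0.188·(1110 + C)
(0.148 − 0.188)·C = 0.188×1110 − 283.05 = -74.37
C = -74.37 / -0.040 = 1859.2 kg/s

1859 kg/s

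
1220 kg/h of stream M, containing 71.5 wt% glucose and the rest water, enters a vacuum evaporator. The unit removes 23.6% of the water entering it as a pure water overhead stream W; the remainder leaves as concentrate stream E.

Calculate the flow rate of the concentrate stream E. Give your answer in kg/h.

water entering = 1220×0.285 = 347.7 kg/h; overhead removed = 0.236×347.7 = 82.057 kg/h.
Concentrate = 1220 − 82.057 = 1137.9 kg/h.

1138 kg/h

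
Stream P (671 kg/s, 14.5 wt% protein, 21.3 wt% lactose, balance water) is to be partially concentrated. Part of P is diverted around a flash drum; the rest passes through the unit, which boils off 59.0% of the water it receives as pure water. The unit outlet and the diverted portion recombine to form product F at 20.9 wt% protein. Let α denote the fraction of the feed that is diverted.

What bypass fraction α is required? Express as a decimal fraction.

0.192

All 671×0.145 = 97.295 kg/s of protein reaches F, so F = 97.295/0.209 = 465.53 kg/s and vapour = 205.47 kg/s.
The evaporator receives (1−α)·671 of feed at 0.642 water and removes 0.590 of that water:
0.590×0.642×(1−α)×671 = 205.47
(1−α) = 205.47/254.16 = 0.8084;  α = 0.1916.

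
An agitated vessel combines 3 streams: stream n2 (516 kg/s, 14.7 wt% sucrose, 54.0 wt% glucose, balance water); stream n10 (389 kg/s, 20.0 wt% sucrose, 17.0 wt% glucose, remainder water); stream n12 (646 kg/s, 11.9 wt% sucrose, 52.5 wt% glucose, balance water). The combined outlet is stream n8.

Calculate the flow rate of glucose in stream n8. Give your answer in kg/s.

glucose out = glucose in = 516×0.540 + 389×0.170 + 646×0.525 = 683.92 kg/s.

683.9 kg/s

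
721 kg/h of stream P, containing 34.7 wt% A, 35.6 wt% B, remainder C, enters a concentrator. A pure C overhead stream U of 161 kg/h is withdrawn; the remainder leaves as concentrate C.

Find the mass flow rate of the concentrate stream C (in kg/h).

Concentrate = 721 − 161 = 560 kg/h.

560 kg/h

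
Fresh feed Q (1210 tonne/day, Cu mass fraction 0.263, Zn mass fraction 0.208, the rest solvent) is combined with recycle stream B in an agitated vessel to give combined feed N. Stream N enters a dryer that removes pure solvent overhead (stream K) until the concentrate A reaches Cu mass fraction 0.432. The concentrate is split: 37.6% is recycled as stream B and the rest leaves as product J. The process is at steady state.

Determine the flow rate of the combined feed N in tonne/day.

1654 tonne/day

Overall Cu balance (none leaves overhead): Cu in fresh feed = Cu in product, i.e. 1210×0.263 = (1−0.376)·A·0.432.
A = 318.23/(0.432×0.624) = 1180.5 tonne/day.
Recycle B = 0.376×1180.5 = 443.87 tonne/day.
Combined feed N = 1210 + 443.87 = 1653.9 tonne/day.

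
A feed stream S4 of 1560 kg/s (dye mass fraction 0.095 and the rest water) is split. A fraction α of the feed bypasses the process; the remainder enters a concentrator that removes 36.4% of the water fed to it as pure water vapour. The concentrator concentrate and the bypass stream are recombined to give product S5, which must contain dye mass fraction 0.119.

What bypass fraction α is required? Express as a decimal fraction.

All 1560×0.095 = 148.2 kg/s of dye reaches S5, so S5 = 148.2/0.119 = 1245.4 kg/s and vapour = 314.62 kg/s.
The evaporator receives (1−α)·1560 of feed at 0.905 water and removes 0.364 of that water:
0.364×0.905×(1−α)×1560 = 314.62
(1−α) = 314.62/513.9 = 0.6122;  α = 0.3878.

0.388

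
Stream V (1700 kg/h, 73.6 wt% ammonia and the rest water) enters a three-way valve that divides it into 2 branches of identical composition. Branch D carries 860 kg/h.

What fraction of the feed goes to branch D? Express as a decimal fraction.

0.506

Fraction to D = 860/1700 = 0.5059.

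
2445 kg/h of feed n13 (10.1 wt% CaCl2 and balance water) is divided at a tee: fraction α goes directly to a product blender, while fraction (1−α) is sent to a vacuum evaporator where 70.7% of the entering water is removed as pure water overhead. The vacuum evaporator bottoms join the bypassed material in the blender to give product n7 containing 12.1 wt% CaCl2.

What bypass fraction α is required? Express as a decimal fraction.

0.740

All 2445×0.101 = 246.95 kg/h of CaCl2 reaches n7, so n7 = 246.95/0.121 = 2040.9 kg/h and vapour = 404.13 kg/h.
The evaporator receives (1−α)·2445 of feed at 0.899 water and removes 0.707 of that water:
0.707×0.899×(1−α)×2445 = 404.13
(1−α) = 404.13/1554 = 0.2601;  α = 0.7399.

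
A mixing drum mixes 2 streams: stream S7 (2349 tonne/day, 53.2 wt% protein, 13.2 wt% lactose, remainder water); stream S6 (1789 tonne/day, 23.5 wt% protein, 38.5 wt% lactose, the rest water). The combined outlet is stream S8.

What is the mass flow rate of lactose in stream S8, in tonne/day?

lactose out = lactose in = 2349×0.132 + 1789×0.385 = 998.83 tonne/day.

998.8 tonne/day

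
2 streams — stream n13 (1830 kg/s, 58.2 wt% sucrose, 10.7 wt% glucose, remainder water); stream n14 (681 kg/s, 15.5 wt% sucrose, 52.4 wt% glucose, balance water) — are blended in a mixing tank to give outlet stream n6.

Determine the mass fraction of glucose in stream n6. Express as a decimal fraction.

Total flow out = 1830 + 681 = 2511 kg/s.
glucose in = 1830×0.107 + 681×0.524 = 552.65 kg/s.
glucose mass fraction in n6 = 552.65/2511 = 0.220.

0.220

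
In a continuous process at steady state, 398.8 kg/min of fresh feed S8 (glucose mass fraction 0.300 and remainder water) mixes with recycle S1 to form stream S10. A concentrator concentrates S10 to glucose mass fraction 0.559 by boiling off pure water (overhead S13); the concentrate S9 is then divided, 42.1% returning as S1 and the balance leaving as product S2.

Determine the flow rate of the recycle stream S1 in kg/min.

155.6 kg/min

Overall glucose balance (none leaves overhead): glucose in fresh feed = glucose in product, i.e. 398.8×0.300 = (1−0.421)·S9·0.559.
S9 = 119.64/(0.559×0.579) = 369.65 kg/min.
Recycle S1 = 0.421×369.65 = 155.62 kg/min.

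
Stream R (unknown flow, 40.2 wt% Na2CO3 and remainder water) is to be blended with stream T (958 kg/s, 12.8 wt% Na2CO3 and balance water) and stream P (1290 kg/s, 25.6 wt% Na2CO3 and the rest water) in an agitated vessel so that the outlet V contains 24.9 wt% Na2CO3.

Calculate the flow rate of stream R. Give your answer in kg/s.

Let R be the unknown flow. Total out = 2248 + R.
Na2CO3 balance: 452.86 + 0.402·R = 0.249·(2248 + R)
(0.402 − 0.249)·R = 0.249×2248 − 452.86 = 106.89
R = 106.89 / 0.153 = 698.61 kg/s

698.6 kg/s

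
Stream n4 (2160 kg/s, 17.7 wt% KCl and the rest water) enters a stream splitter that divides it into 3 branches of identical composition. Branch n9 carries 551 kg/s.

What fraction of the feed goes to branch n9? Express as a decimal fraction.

Fraction to n9 = 551/2160 = 0.2551.

0.255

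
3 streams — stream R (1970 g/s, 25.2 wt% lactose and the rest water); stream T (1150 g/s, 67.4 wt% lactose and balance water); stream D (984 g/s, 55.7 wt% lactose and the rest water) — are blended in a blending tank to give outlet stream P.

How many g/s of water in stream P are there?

water out = water in = 1970×0.748 + 1150×0.326 + 984×0.443 = 2284.4 g/s.

2284 g/s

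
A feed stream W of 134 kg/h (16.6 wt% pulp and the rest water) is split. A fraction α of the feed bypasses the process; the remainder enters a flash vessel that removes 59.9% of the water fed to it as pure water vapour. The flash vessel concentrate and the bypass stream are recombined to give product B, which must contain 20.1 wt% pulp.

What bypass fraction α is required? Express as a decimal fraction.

0.651

All 134×0.166 = 22.244 kg/h of pulp reaches B, so B = 22.244/0.201 = 110.67 kg/h and vapour = 23.333 kg/h.
The evaporator receives (1−α)·134 of feed at 0.834 water and removes 0.599 of that water:
0.599×0.834×(1−α)×134 = 23.333
(1−α) = 23.333/66.942 = 0.3486;  α = 0.6514.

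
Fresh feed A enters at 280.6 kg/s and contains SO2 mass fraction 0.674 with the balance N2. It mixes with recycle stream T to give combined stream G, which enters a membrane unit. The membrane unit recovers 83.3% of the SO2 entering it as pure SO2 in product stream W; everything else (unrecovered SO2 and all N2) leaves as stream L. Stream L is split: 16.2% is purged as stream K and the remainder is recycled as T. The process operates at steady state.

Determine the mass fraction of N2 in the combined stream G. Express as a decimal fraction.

0.720

N2 enters only via A and leaves only via the purge: 280.6×0.326 = 0.162×(N2 in L), and the membrane unit passes all N2, so N2 in G = N2 in L = 564.66 kg/s.
SO2 in G: m_A = 280.6×0.674 + (1−0.162)·(1−0.833)·m_A, so m_A = 189.12/0.8601 = 219.9 kg/s.
G = 219.9 + 564.66 = 784.56 kg/s.
N2 fraction in G = 564.66/784.56 = 0.720.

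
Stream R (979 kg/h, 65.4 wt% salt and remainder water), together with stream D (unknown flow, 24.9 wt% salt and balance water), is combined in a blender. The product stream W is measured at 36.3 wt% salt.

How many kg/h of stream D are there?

Let D be the unknown flow. Total out = 979 + D.
salt balance: 640.27 + 0.249·D = 0.363·(979 + D)
(0.249 − 0.363)·D = 0.363×979 − 640.27 = -284.89
D = -284.89 / -0.114 = 2499 kg/h

2499 kg/h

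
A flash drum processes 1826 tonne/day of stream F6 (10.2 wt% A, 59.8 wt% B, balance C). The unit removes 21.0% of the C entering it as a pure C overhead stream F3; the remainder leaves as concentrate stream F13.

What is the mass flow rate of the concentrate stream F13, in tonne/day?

C entering = 1826×0.300 = 547.8 tonne/day; overhead removed = 0.210×547.8 = 115.04 tonne/day.
Concentrate = 1826 − 115.04 = 1711 tonne/day.

1711 tonne/day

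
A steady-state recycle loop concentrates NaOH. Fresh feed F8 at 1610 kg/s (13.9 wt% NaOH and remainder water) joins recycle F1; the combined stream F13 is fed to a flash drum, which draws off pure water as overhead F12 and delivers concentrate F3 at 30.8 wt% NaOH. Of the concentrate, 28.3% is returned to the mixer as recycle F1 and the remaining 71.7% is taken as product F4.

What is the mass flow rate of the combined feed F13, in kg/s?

Overall NaOH balance (none leaves overhead): NaOH in fresh feed = NaOH in product, i.e. 1610×0.139 = (1−0.283)·F3·0.308.
F3 = 223.79/(0.308×0.717) = 1013.4 kg/s.
Recycle F1 = 0.283×1013.4 = 286.79 kg/s.
Combined feed F13 = 1610 + 286.79 = 1896.8 kg/s.

1897 kg/s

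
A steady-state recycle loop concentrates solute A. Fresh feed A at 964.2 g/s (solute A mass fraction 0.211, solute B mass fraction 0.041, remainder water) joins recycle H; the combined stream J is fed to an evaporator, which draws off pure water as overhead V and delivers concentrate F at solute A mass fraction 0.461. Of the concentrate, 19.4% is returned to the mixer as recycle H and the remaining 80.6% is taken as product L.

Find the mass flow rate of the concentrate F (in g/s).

Overall solute A balance (none leaves overhead): solute A in fresh feed = solute A in product, i.e. 964.2×0.211 = (1−0.194)·F·0.461.
F = 203.45/(0.461×0.806) = 547.54 g/s.

547.5 g/s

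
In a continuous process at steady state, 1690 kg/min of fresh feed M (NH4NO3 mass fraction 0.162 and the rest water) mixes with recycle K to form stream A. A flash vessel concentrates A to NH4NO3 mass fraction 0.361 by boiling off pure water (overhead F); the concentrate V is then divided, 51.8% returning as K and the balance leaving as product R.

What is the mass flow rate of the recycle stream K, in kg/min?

815 kg/min

Overall NH4NO3 balance (none leaves overhead): NH4NO3 in fresh feed = NH4NO3 in product, i.e. 1690×0.162 = (1−0.518)·V·0.361.
V = 273.78/(0.361×0.482) = 1573.4 kg/min.
Recycle K = 0.518×1573.4 = 815.04 kg/min.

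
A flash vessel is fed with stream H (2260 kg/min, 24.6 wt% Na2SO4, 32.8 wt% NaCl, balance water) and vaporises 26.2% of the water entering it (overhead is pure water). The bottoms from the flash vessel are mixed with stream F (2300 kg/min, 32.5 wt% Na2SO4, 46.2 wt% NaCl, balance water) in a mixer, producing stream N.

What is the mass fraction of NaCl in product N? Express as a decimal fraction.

0.4188

Vapour removed = 0.262×0.426×2260 = 252.24 kg/min; concentrate = 2007.8 kg/min.
NaCl reaching the mixer = 741.28 (from concentrate) + 2300×0.462 = 1803.9 kg/min.
Product flow = 2007.8 + 2300 = 4307.8 kg/min; NaCl fraction = 0.4188.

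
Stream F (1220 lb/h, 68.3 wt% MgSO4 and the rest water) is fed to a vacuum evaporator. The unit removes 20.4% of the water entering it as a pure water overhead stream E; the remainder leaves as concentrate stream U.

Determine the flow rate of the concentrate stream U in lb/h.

water entering = 1220×0.317 = 386.74 lb/h; overhead removed = 0.204×386.74 = 78.895 lb/h.
Concentrate = 1220 − 78.895 = 1141.1 lb/h.

1141 lb/h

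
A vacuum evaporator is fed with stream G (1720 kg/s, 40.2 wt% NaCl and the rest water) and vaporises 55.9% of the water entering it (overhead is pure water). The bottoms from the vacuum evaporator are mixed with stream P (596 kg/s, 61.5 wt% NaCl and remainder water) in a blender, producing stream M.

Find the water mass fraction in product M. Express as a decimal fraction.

0.392

Vapour removed = 0.559×0.598×1720 = 574.97 kg/s; concentrate = 1145 kg/s.
water reaching the mixer = 453.59 (from concentrate) + 596×0.385 = 683.05 kg/s.
Product flow = 1145 + 596 = 1741 kg/s; water fraction = 0.392.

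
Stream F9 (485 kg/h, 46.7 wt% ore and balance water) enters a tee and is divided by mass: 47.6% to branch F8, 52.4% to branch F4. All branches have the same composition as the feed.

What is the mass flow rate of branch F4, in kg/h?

Branch F4 flow = 0.524×485 = 254.14 kg/h.

254.1 kg/h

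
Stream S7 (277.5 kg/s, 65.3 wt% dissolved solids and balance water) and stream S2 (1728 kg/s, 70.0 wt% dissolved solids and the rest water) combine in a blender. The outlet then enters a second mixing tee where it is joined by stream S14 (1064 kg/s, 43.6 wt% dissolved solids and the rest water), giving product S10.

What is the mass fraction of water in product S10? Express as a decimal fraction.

0.396

Overall, product flow = 3069.5 kg/s.
water in = 277.5×0.347 + 1728×0.300 + 1064×0.564 = 1214.8 kg/s.
water fraction in S10 = 0.396.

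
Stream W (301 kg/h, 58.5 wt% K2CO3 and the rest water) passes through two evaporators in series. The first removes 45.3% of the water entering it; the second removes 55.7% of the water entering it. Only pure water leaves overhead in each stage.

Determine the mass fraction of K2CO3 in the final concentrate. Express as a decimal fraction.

water in feed = 301×0.415 = 124.91 kg/h.
After stage 1: water left = (1−0.453)×124.91 = 68.329; stream total = 244.41 kg/h.
After stage 2: water left = (1−0.557)×68.329 = 30.27; final concentrate = 206.35 kg/h.
K2CO3 fraction = 176.08/206.35 = 0.853.

0.853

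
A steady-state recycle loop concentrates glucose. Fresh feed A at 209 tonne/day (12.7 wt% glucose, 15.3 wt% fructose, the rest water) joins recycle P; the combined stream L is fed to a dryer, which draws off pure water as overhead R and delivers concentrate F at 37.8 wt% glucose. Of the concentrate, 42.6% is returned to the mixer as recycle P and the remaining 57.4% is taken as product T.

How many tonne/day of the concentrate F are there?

122.3 tonne/day

Overall glucose balance (none leaves overhead): glucose in fresh feed = glucose in product, i.e. 209×0.127 = (1−0.426)·F·0.378.
F = 26.543/(0.378×0.574) = 122.33 tonne/day.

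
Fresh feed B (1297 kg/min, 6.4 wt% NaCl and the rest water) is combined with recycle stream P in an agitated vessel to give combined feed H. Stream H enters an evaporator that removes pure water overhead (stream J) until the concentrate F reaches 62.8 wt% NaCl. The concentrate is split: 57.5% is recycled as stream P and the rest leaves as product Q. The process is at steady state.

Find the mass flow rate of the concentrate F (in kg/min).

311 kg/min

Overall NaCl balance (none leaves overhead): NaCl in fresh feed = NaCl in product, i.e. 1297×0.064 = (1−0.575)·F·0.628.
F = 83.008/(0.628×0.425) = 311.01 kg/min.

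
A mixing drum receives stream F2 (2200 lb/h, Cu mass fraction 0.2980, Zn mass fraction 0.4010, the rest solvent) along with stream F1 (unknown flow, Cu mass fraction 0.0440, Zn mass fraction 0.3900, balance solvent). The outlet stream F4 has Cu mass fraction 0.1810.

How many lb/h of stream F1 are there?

Let F1 be the unknown flow. Total out = 2200 + F1.
Cu balance: 655.6 + 0.044·F1 = 0.181·(2200 + F1)
(0.044 − 0.181)·F1 = 0.181×2200 − 655.6 = -257.4
F1 = -257.4 / -0.137 = 1878.8 lb/h

1879 lb/h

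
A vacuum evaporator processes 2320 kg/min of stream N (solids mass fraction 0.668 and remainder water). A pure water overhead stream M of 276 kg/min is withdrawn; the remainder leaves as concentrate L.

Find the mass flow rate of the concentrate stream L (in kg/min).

Concentrate = 2320 − 276 = 2044 kg/min.

2044 kg/min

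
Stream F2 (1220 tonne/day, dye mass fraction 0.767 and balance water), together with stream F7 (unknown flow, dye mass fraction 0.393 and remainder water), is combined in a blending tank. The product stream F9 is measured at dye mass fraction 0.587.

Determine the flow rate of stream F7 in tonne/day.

1132 tonne/day

Let F7 be the unknown flow. Total out = 1220 + F7.
dye balance: 935.74 + 0.393·F7 = 0.587·(1220 + F7)
(0.393 − 0.587)·F7 = 0.587×1220 − 935.74 = -219.6
F7 = -219.6 / -0.194 = 1132 tonne/day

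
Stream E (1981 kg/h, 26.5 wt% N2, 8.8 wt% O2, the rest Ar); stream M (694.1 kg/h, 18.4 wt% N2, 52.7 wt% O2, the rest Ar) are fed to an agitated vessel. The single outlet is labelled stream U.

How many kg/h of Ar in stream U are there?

1482 kg/h

Ar out = Ar in = 1981×0.647 + 694.1×0.289 = 1482.3 kg/h.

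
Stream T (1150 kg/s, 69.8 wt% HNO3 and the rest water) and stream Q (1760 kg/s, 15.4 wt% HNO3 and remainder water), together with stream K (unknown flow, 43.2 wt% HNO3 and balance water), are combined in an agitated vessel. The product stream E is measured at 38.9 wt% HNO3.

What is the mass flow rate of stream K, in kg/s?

1355 kg/s

Let K be the unknown flow. Total out = 2910 + K.
HNO3 balance: 1073.7 + 0.432·K = 0.389·(2910 + K)
(0.432 − 0.389)·K = 0.389×2910 − 1073.7 = 58.25
K = 58.25 / 0.043 = 1354.7 kg/s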